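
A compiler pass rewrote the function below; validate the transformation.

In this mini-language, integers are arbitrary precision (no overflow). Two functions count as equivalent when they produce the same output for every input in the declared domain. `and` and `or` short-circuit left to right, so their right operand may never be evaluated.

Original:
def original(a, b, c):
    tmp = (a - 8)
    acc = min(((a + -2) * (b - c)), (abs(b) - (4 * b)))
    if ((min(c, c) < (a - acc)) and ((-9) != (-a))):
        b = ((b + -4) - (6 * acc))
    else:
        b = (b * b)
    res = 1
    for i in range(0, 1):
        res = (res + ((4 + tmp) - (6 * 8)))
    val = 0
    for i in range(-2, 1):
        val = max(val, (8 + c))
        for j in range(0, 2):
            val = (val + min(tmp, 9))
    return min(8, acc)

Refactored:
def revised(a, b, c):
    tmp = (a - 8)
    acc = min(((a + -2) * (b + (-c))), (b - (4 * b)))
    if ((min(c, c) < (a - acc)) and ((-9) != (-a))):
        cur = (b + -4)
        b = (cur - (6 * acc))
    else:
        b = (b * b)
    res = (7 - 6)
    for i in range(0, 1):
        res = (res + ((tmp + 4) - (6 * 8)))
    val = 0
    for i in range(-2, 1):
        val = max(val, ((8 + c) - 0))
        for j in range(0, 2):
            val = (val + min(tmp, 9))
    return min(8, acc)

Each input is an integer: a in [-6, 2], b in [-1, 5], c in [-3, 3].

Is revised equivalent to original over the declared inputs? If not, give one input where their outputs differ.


Try a=-6, b=-1, c=0.
original: tmp=-14, then acc=5, then ((min(c, c) < (a - acc)) and ((-9) != (-a))) is false, then b=1, then res=1, then (i=0), then res=-57, then val=0, then (i=-2), then val=8, then (j=0), then val=-6, then (j=1), then val=-20, then (i=-1), then val=8, then (j=0), then val=-6, then (j=1), then val=-20, then (i=0), then val=8, then (j=0), then val=-6, then (j=1), then val=-20, then returns 5
revised: tmp=-14, then acc=3, then ((min(c, c) < (a - acc)) and ((-9) != (-a))) is false, then b=1, then res=1, then (i=0), then res=-57, then val=0, then (i=-2), then val=8, then (j=0), then val=-6, then (j=1), then val=-20, then (i=-1), then val=8, then (j=0), then val=-6, then (j=1), then val=-20, then (i=0), then val=8, then (j=0), then val=-6, then (j=1), then val=-20, then returns 3
5 vs 3 — the two versions disagree here.
verdict: not equivalent; witness: a=-6, b=-1, c=0


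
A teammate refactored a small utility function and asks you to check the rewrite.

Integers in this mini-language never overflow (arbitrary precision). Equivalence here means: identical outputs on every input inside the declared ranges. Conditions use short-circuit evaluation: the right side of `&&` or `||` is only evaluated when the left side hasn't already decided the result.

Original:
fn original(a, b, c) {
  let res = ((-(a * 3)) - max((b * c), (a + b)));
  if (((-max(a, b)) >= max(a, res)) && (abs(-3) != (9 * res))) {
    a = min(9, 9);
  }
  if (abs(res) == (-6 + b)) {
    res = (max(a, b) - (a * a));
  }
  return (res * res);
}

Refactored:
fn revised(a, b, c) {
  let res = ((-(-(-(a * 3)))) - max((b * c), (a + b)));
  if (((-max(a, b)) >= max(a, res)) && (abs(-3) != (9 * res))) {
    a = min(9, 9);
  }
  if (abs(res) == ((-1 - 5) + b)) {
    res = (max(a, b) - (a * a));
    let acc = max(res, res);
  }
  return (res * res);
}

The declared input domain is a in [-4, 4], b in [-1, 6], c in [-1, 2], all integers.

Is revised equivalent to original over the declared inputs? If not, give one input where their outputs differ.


The two versions differ — the changes include statement counts differ, plus min/max/abs usage differs, plus local variable names differ, plus constant usage differs, plus arithmetic usage differs.
One worked example (a=0, b=6, c=2) — original: res=-12, then (((-max(a, b)) >= max(a, res)) && (abs(-3) != (9 * res))) is false, then (abs(res) == (-6 + b)) is false, then returns 144; revised: res=-12, then (((-max(a, b)) >= max(a, res)) && (abs(-3) != (9 * res))) is false, then (abs(res) == ((-1 - 5) + b)) is false, then returns 144; agreement on 144.
Sweeping the whole domain (288 inputs) finds no disagreement.
verdict: equivalent


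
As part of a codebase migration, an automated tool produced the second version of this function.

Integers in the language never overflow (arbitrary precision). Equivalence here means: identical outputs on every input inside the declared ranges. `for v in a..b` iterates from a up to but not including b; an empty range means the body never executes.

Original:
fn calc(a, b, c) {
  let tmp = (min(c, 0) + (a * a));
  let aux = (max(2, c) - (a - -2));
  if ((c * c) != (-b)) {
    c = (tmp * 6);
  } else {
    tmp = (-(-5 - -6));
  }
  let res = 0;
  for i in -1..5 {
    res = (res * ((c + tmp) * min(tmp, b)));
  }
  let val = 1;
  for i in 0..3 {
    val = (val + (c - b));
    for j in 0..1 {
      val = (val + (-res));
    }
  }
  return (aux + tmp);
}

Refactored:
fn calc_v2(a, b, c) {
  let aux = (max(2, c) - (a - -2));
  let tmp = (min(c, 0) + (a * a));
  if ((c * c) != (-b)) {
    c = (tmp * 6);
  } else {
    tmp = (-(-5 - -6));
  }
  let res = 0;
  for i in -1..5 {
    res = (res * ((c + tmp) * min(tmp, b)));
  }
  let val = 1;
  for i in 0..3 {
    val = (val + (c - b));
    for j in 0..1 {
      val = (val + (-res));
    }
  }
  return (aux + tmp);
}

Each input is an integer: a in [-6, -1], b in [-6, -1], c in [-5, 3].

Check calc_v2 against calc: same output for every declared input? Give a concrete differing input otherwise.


Reading the diff, among the changes: same computation, different form.
As a probe, take a=-1, b=-3, c=-4: calc runs tmp := -3 | aux := 1 | ((c * c) != (-b)): true | c := -18 | res := 0 | iter i=-1: | res := 0 | iter i=0: | res := 0 | iter i=1: | res := 0 | iter i=2: | res := 0 | iter i=3: | res := 0 | iter i=4: | res := 0 | val := 1 | iter i=0: | val := -14 | iter j=0: | val := -14 | iter i=1: | val := -29 | iter j=0: | val := -29 | iter i=2: | val := -44 | iter j=0: | val := -44 | result -2; calc_v2 runs aux := 1 | tmp := -3 | ((c * c) != (-b)): true | c := -18 | res := 0 | iter i=-1: | res := 0 | iter i=0: | res := 0 | iter i=1: | res := 0 | iter i=2: | res := 0 | iter i=3: | res := 0 | iter i=4: | res := 0 | val := 1 | iter i=0: | val := -14 | iter j=0: | val := -14 | iter i=1: | val := -29 | iter j=0: | val := -29 | iter i=2: | val := -44 | iter j=0: | val := -44 | result -2; both end at -2.
Every one of the 324 inputs gives matching results.
verdict: equivalent


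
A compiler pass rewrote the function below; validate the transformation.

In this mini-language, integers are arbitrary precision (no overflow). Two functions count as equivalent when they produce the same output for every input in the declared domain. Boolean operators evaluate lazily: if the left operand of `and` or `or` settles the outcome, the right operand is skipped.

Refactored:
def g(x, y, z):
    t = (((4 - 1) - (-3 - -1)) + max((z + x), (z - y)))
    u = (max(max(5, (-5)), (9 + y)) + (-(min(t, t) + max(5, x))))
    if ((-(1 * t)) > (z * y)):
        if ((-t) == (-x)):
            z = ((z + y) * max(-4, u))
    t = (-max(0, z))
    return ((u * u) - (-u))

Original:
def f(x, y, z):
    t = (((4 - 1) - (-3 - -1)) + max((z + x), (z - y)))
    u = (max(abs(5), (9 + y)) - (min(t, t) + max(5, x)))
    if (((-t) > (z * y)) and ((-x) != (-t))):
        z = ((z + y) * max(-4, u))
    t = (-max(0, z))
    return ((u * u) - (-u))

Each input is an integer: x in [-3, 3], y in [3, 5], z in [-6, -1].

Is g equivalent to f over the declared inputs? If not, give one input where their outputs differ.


One difference looks behavioral, but it never changes the outcome for any declared input; all 126 inputs agree.
verdict: equivalent


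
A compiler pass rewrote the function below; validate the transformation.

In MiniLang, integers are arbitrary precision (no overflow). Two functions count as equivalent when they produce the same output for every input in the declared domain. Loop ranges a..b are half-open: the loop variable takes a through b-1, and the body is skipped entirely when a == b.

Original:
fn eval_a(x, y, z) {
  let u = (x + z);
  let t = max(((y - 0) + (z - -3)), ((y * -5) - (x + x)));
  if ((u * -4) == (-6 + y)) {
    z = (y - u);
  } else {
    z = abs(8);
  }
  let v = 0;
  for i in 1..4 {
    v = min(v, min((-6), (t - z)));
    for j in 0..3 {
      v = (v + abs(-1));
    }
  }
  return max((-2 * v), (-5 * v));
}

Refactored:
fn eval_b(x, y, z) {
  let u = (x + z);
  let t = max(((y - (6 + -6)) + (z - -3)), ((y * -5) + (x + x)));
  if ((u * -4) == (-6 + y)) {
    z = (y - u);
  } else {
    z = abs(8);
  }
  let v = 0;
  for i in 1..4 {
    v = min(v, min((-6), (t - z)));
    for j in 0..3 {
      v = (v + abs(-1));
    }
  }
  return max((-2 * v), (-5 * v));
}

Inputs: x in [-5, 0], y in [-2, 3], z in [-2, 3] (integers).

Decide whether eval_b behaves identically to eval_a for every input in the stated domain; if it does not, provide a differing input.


Try x=-5, y=-2, z=-2.
eval_a: u=-7, then t=20, then ((u * -4) == (-6 + y)) is false, then z=8, then v=0, then (i=1), then v=-6, then (j=0), then v=-5, then (j=1), then v=-4, then (j=2), then v=-3, then (i=2), then v=-6, then (j=0), then v=-5, then (j=1), then v=-4, then (j=2), then v=-3, then (i=3), then v=-6, then (j=0), then v=-5, then (j=1), then v=-4, then (j=2), then v=-3, then returns 15
eval_b: u=-7, then t=0, then ((u * -4) == (-6 + y)) is false, then z=8, then v=0, then (i=1), then v=-8, then (j=0), then v=-7, then (j=1), then v=-6, then (j=2), then v=-5, then (i=2), then v=-8, then (j=0), then v=-7, then (j=1), then v=-6, then (j=2), then v=-5, then (i=3), then v=-8, then (j=0), then v=-7, then (j=1), then v=-6, then (j=2), then v=-5, then returns 25
15 and 25 differ, so these are not the same function on this domain.
verdict: not equivalent; witness: x=-5, y=-2, z=-2


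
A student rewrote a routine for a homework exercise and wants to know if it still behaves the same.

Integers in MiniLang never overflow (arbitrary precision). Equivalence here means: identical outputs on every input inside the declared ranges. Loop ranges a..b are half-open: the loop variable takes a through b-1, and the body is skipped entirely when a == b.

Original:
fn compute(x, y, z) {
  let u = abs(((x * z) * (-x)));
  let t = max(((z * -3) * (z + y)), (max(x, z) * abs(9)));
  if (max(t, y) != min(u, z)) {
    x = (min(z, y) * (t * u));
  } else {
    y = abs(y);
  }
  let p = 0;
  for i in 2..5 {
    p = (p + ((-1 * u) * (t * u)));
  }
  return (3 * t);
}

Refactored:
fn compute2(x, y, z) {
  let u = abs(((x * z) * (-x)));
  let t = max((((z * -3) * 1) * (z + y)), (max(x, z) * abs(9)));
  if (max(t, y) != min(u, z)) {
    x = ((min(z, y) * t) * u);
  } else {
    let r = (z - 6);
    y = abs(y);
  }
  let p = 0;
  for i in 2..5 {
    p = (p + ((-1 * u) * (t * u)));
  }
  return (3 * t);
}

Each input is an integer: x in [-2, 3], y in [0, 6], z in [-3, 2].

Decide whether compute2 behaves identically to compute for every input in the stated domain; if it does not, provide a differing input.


Comparing the listings, the differences include: statement counts differ; local variable names differ; constant usage differs; arithmetic usage differs.
One worked example (x=3, y=1, z=1) — compute: u=9, then t=27, then (max(t, y) != min(u, z)) is true, then x=243, then p=0, then (i=2), then p=-2187, then (i=3), then p=-4374, then (i=4), then p=-6561, then returns 81; compute2: u=9, then t=27, then (max(t, y) != min(u, z)) is true, then x=243, then p=0, then (i=2), then p=-2187, then (i=3), then p=-4374, then (i=4), then p=-6561, then returns 81; agreement on 81.
Checked all 252 inputs in the declared domain: the outputs agree on every one.
verdict: equivalent


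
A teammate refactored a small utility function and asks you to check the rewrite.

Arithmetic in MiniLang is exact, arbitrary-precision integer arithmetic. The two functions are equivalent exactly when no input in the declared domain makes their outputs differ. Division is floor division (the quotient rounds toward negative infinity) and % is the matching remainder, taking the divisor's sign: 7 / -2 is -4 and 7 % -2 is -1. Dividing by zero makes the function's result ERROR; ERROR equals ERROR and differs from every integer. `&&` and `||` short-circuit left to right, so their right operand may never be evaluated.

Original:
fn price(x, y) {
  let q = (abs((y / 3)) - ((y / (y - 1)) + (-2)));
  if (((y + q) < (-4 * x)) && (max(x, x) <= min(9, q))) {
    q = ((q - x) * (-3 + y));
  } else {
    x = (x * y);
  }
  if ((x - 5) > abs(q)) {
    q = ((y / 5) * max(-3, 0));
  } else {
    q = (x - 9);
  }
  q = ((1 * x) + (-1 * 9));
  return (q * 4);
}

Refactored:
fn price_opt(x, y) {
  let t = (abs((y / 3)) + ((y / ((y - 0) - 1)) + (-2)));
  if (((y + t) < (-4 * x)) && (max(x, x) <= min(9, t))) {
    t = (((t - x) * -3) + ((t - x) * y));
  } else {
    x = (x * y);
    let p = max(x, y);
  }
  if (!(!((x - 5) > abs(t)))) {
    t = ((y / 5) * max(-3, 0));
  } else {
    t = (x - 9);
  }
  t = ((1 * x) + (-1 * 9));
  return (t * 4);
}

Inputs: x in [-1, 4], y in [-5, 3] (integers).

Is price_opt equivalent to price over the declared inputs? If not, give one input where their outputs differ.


Consider the input x=-1, y=0.
price: q becomes 2; next (((y + q) < (-4 * x)) && (max(x, x) <= min(9, q))) evaluates to true; next q becomes -9; next ((x - 5) > abs(q)) evaluates to false; next q becomes -10; next q becomes -10; next final value -40
price_opt: t becomes -2; next (((y + t) < (-4 * x)) && (max(x, x) <= min(9, t))) evaluates to false; next x becomes 0; next p becomes 0; next (!(!((x - 5) > abs(t)))) evaluates to false; next t becomes -9; next t becomes -9; next final value -36
-40 and -36 differ, so these are not the same function on this domain.
verdict: not equivalent; witness: x=-1, y=0


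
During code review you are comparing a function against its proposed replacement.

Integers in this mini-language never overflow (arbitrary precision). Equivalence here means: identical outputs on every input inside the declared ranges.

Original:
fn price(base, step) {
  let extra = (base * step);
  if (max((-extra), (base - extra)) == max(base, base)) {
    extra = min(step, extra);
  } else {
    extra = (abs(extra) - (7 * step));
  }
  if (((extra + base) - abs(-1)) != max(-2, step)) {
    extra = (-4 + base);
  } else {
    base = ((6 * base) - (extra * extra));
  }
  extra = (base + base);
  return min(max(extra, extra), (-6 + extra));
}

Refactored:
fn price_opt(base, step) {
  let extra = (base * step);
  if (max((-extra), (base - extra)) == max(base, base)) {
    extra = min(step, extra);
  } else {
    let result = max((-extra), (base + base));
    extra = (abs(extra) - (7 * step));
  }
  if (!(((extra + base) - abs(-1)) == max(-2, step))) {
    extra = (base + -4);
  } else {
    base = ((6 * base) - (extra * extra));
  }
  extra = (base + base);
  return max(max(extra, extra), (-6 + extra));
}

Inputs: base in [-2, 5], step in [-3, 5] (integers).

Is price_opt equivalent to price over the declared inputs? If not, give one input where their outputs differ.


The rewrite breaks on base=-2, step=-3, where the results are -10 and -4.
price: extra = 6; (max((-extra), (base - extra)) == max(base, base)) -> false; extra = 27; (((extra + base) - abs(-1)) != max(-2, step)) -> true; extra = -6; extra = -4; return -10
price_opt: extra = 6; (max((-extra), (base - extra)) == max(base, base)) -> false; result = -4; extra = 27; (!(((extra + base) - abs(-1)) == max(-2, step))) -> true; extra = -6; extra = -4; return -4
verdict: not equivalent; witness: base=-2, step=-3


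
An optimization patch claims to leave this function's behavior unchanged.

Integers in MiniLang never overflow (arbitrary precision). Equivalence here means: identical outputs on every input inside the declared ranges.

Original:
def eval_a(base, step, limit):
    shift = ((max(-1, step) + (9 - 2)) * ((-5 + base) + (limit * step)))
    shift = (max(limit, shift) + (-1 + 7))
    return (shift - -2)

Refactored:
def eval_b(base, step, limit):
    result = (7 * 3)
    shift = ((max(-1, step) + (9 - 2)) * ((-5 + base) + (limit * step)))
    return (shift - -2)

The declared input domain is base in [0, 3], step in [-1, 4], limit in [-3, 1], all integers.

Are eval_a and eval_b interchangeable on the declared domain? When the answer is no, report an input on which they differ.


Try base=0, step=-1, limit=-3.
eval_a: shift becomes -12; next shift becomes 3; next final value 5
eval_b: result becomes 21; next shift becomes -12; next final value -10
5 and -10 differ, so these are not the same function on this domain.
verdict: not equivalent; witness: base=0, step=-1, limit=-3


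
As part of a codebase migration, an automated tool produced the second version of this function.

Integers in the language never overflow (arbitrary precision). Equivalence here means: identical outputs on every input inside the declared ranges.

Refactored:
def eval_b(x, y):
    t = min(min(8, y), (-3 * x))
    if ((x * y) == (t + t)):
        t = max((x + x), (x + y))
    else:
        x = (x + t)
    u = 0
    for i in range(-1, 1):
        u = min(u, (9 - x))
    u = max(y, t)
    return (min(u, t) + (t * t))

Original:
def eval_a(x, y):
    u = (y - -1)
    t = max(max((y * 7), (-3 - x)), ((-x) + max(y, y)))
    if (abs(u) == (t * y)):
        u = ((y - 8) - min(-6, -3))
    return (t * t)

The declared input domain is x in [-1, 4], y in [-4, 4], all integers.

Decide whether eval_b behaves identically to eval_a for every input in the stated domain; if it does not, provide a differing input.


Consider the input x=-1, y=-4.
eval_a: u := -3 | t := -2 | (abs(u) == (t * y)): false | result 4
eval_b: t := -4 | ((x * y) == (t + t)): false | x := -5 | u := 0 | iter i=-1: | u := 0 | iter i=0: | u := 0 | u := -4 | result 12
4 against 12: the behavior changed.
verdict: not equivalent; witness: x=-1, y=-4


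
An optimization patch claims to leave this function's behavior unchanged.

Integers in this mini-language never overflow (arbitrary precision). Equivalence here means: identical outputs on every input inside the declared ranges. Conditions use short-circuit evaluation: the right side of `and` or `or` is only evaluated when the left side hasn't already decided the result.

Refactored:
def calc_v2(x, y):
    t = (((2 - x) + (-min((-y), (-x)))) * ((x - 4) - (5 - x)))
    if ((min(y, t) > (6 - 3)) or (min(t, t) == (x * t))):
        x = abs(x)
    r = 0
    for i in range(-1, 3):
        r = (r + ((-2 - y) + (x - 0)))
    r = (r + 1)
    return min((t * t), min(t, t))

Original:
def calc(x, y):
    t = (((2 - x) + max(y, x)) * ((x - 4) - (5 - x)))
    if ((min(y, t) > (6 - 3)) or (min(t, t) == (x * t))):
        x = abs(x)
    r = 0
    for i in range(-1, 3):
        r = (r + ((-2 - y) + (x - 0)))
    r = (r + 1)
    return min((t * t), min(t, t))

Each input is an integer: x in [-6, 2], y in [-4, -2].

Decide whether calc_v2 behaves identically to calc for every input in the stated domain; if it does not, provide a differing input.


Equivalent — the differences include min/max/abs usage differs, yet no declared input distinguishes the two.
As a probe, take x=-3, y=-2: calc runs t becomes -45; next ((min(y, t) > (6 - 3)) or (min(t, t) == (x * t))) evaluates to false; next r becomes 0; next at i=-1:; next r becomes -3; next at i=0:; next r becomes -6; next at i=1:; next r becomes -9; next at i=2:; next r becomes -12; next r becomes -11; next final value -45; calc_v2 runs t becomes -45; next ((min(y, t) > (6 - 3)) or (min(t, t) == (x * t))) evaluates to false; next r becomes 0; next at i=-1:; next r becomes -3; next at i=0:; next r becomes -6; next at i=1:; next r becomes -9; next at i=2:; next r becomes -12; next r becomes -11; next final value -45; both end at -45.
Every one of the 27 inputs gives matching results.
verdict: equivalent


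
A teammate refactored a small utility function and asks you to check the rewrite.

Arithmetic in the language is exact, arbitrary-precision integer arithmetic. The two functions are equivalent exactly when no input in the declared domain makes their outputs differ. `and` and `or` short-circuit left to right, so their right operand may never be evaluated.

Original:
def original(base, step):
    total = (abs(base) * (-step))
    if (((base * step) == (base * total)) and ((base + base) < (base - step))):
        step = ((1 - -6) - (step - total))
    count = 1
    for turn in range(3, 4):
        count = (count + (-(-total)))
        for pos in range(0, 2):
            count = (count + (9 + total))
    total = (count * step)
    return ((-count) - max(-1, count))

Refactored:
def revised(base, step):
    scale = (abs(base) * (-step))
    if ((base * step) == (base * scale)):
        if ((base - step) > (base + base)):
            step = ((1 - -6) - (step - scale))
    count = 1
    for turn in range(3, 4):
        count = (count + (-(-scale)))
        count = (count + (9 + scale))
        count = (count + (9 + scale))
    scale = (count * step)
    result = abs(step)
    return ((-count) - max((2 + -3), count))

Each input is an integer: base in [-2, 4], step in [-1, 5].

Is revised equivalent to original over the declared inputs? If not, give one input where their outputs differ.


This is a faithful refactor — branching structure differs; also loop structure differs; also boolean connective usage differs; also constant usage differs; also comparison usage differs; also arithmetic usage differs; also local variable names differ; also statement counts differ; also min/max/abs usage differs, but the computed results match everywhere.
As a probe, take base=1, step=0: original runs total=0, then (((base * step) == (base * total)) and ((base + base) < (base - step))) is false, then count=1, then (turn=3), then count=1, then (pos=0), then count=10, then (pos=1), then count=19, then total=0, then returns -38; revised runs scale=0, then ((base * step) == (base * scale)) is true, then ((base - step) > (base + base)) is false, then count=1, then (turn=3), then count=1, then count=10, then count=19, then scale=0, then result=0, then returns -38; both end at -38.
Sweeping the whole domain (49 inputs) finds no disagreement.
verdict: equivalent


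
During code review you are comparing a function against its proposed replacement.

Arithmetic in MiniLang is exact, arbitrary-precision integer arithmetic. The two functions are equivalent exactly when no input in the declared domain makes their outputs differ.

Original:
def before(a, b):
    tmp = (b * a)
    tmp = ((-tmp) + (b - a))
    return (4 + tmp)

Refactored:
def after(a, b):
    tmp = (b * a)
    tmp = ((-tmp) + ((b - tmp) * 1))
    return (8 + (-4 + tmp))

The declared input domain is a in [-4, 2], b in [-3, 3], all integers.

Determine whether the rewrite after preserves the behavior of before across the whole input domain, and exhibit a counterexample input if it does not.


At a=-4, b=-3: before gives -7, after gives -23.
verdict: not equivalent; witness: a=-4, b=-3


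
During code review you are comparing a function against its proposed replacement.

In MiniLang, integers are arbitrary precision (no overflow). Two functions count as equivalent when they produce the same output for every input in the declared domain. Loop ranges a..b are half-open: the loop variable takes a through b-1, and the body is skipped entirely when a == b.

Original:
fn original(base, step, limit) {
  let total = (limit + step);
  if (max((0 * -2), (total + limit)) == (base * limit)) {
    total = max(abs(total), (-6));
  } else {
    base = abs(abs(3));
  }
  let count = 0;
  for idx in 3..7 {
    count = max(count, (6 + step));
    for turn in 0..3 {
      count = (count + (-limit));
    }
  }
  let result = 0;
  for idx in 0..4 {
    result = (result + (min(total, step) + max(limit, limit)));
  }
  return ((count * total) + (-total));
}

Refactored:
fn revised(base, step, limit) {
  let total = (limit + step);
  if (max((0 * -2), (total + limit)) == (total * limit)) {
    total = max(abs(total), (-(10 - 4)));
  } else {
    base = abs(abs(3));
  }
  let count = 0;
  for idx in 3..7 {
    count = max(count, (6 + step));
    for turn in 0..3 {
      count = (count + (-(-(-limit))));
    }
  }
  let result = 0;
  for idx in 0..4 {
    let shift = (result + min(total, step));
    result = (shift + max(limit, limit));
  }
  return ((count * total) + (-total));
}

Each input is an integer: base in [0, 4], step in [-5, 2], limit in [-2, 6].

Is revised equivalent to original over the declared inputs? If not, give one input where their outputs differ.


Input base=0, step=-5, limit=-2: 168 from original versus -168 from revised.
verdict: not equivalent; witness: base=0, step=-5, limit=-2


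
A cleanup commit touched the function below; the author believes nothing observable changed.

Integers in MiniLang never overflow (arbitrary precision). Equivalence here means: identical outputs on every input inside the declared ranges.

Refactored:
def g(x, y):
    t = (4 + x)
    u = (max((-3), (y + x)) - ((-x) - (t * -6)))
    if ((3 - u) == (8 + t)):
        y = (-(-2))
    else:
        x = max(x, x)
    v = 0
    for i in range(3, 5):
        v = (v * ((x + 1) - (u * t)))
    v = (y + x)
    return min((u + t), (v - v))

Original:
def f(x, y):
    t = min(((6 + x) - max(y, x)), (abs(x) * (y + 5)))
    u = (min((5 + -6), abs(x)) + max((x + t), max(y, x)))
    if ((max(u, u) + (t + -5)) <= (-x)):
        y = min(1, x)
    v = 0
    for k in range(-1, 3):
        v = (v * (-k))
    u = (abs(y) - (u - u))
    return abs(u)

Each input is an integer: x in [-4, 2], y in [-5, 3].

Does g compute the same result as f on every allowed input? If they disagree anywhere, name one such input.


Not equivalent: x=-4, y=-5 separates them (4 vs -7).
f: t = 0; u = -5; ((max(u, u) + (t + -5)) <= (-x)) -> true; y = -4; v = 0; [k=-1]; v = 0; [k=0]; v = 0; [k=1]; v = 0; [k=2]; v = 0; u = 4; return 4
g: t = 0; u = -7; ((3 - u) == (8 + t)) -> false; x = -4; v = 0; [i=3]; v = 0; [i=4]; v = 0; v = -9; return -7
verdict: not equivalent; witness: x=-4, y=-5


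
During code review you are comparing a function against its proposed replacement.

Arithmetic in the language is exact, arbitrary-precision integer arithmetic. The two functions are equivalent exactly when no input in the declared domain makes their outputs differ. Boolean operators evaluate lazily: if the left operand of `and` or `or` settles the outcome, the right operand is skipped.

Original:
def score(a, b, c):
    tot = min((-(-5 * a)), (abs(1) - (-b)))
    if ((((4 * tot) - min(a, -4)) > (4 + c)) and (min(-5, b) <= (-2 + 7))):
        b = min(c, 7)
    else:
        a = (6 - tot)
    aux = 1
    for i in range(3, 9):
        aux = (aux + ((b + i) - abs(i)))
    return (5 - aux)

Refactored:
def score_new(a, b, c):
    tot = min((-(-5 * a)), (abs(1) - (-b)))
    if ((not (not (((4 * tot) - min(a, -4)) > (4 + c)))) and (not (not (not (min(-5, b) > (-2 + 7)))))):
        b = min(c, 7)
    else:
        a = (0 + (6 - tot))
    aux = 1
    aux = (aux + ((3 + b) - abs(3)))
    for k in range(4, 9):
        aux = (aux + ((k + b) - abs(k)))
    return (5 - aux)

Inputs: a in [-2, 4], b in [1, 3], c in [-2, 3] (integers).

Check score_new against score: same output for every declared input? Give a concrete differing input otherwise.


Differences: local variable names differ; also loop structure differs; also arithmetic usage differs; also comparison usage differs; also min/max/abs usage differs; also boolean connective usage differs; also constant usage differs; also statement counts differ — yet all 126 inputs agree.
verdict: equivalent


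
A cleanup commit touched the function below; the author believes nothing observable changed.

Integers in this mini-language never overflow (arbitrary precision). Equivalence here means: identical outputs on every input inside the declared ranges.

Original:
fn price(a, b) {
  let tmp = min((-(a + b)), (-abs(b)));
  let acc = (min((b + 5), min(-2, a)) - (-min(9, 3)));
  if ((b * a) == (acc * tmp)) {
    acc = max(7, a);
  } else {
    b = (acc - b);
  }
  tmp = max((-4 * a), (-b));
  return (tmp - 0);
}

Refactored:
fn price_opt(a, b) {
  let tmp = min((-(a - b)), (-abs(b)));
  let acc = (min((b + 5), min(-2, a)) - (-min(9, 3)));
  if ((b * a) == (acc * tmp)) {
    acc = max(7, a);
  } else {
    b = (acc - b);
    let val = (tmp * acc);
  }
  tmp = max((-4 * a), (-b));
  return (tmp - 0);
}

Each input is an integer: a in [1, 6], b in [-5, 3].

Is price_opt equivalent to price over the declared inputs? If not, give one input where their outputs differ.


On input a=1, b=-5, price returns 5 while price_opt returns -4.
verdict: not equivalent; witness: a=1, b=-5


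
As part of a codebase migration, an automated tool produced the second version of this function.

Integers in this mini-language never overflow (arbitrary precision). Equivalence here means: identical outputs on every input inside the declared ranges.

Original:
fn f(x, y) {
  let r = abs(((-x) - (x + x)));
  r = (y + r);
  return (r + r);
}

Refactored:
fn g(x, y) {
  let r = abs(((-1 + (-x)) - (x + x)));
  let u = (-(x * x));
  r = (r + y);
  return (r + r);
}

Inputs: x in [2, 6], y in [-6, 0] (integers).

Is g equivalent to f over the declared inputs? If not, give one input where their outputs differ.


Run the pair on x=2, y=-6.
f: r := 6 | r := 0 | result 0
g: r := 7 | u := -4 | r := 1 | result 2
0 != 2, so the rewrite changes behavior.
verdict: not equivalent; witness: x=2, y=-6


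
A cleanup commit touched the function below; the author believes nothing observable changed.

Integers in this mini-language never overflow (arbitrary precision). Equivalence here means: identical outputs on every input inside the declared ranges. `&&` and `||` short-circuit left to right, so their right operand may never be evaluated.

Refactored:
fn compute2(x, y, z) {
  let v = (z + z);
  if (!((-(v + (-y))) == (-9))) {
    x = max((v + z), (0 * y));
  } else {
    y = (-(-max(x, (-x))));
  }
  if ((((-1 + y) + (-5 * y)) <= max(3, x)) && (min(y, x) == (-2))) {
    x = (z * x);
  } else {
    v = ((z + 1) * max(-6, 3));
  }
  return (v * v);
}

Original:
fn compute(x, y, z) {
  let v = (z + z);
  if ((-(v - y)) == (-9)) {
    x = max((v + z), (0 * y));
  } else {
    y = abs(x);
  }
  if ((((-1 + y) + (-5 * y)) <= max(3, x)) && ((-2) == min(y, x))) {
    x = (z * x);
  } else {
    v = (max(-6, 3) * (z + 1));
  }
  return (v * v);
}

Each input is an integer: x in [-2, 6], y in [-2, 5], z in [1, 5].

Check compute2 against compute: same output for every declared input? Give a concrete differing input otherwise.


Evaluate both at x=-2, y=-2, z=1.
compute: v becomes 2; next ((-(v - y)) == (-9)) evaluates to false; next y becomes 2; next ((((-1 + y) + (-5 * y)) <= max(3, x)) && ((-2) == min(y, x))) evaluates to true; next x becomes -2; next final value 4
compute2: v becomes 2; next (!((-(v + (-y))) == (-9))) evaluates to true; next x becomes 3; next ((((-1 + y) + (-5 * y)) <= max(3, x)) && (min(y, x) == (-2))) evaluates to false; next v becomes 6; next final value 36
4 and 36 differ, so these are not the same function on this domain.
verdict: not equivalent; witness: x=-2, y=-2, z=1


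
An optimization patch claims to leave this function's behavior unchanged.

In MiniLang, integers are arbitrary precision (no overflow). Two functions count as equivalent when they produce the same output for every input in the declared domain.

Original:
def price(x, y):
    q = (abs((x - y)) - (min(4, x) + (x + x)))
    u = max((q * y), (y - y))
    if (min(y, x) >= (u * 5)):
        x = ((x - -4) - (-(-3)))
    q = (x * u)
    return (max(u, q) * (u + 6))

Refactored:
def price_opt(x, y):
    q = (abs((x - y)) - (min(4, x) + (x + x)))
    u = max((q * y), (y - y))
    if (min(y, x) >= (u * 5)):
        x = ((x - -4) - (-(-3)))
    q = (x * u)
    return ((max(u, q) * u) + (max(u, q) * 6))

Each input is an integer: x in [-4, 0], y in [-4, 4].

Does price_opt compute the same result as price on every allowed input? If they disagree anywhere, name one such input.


The two versions differ — the changes include min/max/abs usage differs, plus arithmetic usage differs.
Spot check at x=-4, y=0 — price: q = 16; u = 0; (min(y, x) >= (u * 5)) -> false; q = 0; return 0. price_opt: q = 16; u = 0; (min(y, x) >= (u * 5)) -> false; q = 0; return 0. Both give 0.
Checked all 45 inputs in the declared domain: the outputs agree on every one.
verdict: equivalent


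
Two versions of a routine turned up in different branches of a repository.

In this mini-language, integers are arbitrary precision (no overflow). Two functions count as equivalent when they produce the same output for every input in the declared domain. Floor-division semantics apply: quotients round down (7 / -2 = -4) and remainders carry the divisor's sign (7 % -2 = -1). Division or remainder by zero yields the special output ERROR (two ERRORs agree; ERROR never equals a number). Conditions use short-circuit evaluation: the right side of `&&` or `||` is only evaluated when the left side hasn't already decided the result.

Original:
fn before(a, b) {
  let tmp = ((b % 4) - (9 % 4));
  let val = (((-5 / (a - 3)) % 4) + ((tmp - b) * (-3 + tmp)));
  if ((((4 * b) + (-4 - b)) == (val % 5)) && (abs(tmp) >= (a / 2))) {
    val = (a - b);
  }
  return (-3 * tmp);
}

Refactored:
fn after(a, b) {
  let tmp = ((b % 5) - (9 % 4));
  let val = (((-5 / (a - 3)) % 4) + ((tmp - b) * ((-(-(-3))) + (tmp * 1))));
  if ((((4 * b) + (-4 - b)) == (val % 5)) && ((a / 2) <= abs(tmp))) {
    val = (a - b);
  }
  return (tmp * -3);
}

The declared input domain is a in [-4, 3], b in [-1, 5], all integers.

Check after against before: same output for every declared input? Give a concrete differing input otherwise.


Take a=-4, b=-1.
before: tmp := 2 | val := -3 | ((((4 * b) + (-4 - b)) == (val % 5)) && (abs(tmp) >= (a / 2))): false | result -6
after: tmp := 3 | val := 0 | ((((4 * b) + (-4 - b)) == (val % 5)) && ((a / 2) <= abs(tmp))): false | result -9
-6 against -9: the behavior changed.
verdict: not equivalent; witness: a=-4, b=-1


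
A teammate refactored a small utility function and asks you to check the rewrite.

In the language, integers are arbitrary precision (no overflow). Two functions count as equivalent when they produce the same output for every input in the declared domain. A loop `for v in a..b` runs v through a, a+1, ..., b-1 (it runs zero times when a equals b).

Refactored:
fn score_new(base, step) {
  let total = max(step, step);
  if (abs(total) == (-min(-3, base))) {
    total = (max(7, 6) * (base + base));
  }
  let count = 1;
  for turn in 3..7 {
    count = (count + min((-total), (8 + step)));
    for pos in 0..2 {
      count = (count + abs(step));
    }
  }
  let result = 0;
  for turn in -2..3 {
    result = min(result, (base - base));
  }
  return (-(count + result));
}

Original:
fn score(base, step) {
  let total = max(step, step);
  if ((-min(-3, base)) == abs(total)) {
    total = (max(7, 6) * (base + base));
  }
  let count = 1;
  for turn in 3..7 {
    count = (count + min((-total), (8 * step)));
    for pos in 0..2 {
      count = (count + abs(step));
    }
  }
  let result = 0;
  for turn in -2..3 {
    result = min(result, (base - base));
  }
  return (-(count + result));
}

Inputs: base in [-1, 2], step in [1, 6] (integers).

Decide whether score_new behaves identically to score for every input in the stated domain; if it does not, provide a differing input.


These are not equivalent — on base=-1, step=3 the outputs split (-81 vs -69).
score: total := 3 | ((-min(-3, base)) == abs(total)): true | total := -14 | count := 1 | iter turn=3: | count := 15 | iter pos=0: | count := 18 | iter pos=1: | count := 21 | iter turn=4: | count := 35 | iter pos=0: | count := 38 | iter pos=1: | count := 41 | iter turn=5: | count := 55 | iter pos=0: | count := 58 | iter pos=1: | count := 61 | iter turn=6: | count := 75 | iter pos=0: | count := 78 | iter pos=1: | count := 81 | result := 0 | iter turn=-2: | result := 0 | iter turn=-1: | result := 0 | iter turn=0: | result := 0 | iter turn=1: | result := 0 | iter turn=2: | result := 0 | result -81
score_new: total := 3 | (abs(total) == (-min(-3, base))): true | total := -14 | count := 1 | iter turn=3: | count := 12 | iter pos=0: | count := 15 | iter pos=1: | count := 18 | iter turn=4: | count := 29 | iter pos=0: | count := 32 | iter pos=1: | count := 35 | iter turn=5: | count := 46 | iter pos=0: | count := 49 | iter pos=1: | count := 52 | iter turn=6: | count := 63 | iter pos=0: | count := 66 | iter pos=1: | count := 69 | result := 0 | iter turn=-2: | result := 0 | iter turn=-1: | result := 0 | iter turn=0: | result := 0 | iter turn=1: | result := 0 | iter turn=2: | result := 0 | result -69
verdict: not equivalent; witness: base=-1, step=3


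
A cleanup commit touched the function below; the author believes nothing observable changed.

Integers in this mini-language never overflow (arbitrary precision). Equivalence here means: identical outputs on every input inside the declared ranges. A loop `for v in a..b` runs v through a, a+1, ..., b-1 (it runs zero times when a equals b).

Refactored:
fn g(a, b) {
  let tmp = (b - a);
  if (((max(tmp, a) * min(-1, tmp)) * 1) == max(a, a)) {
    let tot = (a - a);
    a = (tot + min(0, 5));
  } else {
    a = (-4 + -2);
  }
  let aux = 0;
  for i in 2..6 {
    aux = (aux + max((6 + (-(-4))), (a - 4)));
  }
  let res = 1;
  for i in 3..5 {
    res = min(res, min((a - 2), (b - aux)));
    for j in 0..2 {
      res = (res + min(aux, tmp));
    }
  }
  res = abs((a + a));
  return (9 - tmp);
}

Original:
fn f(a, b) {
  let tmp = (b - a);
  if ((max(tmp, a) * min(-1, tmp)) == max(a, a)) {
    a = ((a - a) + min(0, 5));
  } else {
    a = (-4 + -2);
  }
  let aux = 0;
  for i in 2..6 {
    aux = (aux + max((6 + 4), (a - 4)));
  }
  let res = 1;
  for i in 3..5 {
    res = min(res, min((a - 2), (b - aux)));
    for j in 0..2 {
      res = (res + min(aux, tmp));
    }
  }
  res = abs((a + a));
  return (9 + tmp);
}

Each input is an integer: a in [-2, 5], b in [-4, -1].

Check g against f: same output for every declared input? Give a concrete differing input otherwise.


These are not equivalent — on a=-2, b=-4 the outputs split (7 vs 11).
f: tmp becomes -2; next ((max(tmp, a) * min(-1, tmp)) == max(a, a)) evaluates to false; next a becomes -6; next aux becomes 0; next at i=2:; next aux becomes 10; next at i=3:; next aux becomes 20; next at i=4:; next aux becomes 30; next at i=5:; next aux becomes 40; next res becomes 1; next at i=3:; next res becomes -44; next at j=0:; next res becomes -46; next at j=1:; next res becomes -48; next at i=4:; next res becomes -48; next at j=0:; next res becomes -50; next at j=1:; next res becomes -52; next res becomes 12; next final value 7
g: tmp becomes -2; next (((max(tmp, a) * min(-1, tmp)) * 1) == max(a, a)) evaluates to false; next a becomes -6; next aux becomes 0; next at i=2:; next aux becomes 10; next at i=3:; next aux becomes 20; next at i=4:; next aux becomes 30; next at i=5:; next aux becomes 40; next res becomes 1; next at i=3:; next res becomes -44; next at j=0:; next res becomes -46; next at j=1:; next res becomes -48; next at i=4:; next res becomes -48; next at j=0:; next res becomes -50; next at j=1:; next res becomes -52; next res becomes 12; next final value 11
verdict: not equivalent; witness: a=-2, b=-4


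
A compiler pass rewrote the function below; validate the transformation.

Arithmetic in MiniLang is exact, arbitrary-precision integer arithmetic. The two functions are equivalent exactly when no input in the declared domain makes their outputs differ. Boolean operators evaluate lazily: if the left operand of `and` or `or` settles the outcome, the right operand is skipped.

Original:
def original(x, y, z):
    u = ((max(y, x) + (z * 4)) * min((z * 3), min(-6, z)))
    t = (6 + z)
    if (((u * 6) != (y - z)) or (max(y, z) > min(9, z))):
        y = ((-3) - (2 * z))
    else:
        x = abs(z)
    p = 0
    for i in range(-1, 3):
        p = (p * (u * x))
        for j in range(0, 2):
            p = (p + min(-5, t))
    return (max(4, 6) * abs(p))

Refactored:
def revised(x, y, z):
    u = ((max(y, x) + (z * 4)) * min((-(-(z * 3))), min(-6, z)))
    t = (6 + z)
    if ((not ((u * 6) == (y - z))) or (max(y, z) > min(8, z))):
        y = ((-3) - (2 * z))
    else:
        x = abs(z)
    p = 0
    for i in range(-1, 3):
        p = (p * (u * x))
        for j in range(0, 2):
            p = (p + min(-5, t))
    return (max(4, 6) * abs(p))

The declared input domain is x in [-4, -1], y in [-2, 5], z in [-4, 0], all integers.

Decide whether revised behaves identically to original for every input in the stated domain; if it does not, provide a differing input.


The edit looks behavioral (`9` became `8`), but over these ranges it never changes the outcome; all 160 inputs agree.
verdict: equivalent
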